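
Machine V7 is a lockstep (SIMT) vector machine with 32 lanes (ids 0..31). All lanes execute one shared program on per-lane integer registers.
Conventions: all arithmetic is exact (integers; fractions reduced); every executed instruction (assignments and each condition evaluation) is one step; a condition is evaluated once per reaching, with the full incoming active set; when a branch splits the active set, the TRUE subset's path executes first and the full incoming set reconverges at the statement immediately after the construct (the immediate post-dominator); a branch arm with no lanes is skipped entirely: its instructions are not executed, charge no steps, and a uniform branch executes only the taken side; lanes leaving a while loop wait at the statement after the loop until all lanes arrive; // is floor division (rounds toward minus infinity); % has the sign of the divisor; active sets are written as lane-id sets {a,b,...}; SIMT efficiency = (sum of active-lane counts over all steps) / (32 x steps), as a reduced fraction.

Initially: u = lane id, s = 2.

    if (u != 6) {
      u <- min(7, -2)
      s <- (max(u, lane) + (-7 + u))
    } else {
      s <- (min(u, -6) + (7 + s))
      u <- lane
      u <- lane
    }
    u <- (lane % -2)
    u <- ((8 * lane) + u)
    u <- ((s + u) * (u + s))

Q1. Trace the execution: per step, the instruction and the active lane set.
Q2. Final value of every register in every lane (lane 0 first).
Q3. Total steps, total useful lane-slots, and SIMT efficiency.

step 0: eval (u != 6)                {0,1,2,3,4,5,6,7,8,9,10,11,12,13,14,15,16,17,18,19,20,21,22,23,24,25,26,27,28,29,30,31}
step 1: u <- min(7, -2)              {0,1,2,3,4,5,7,8,9,10,11,12,13,14,15,16,17,18,19,20,21,22,23,24,25,26,27,28,29,30,31}
step 2: s <- (max(u, lane) + (-7 + u)) {0,1,2,3,4,5,7,8,9,10,11,12,13,14,15,16,17,18,19,20,21,22,23,24,25,26,27,28,29,30,31}
step 3: s <- (min(u, -6) + (7 + s))  {6}
step 4: u <- lane                    {6}
step 5: u <- lane                    {6}
step 6: u <- (lane % -2)             {0,1,2,3,4,5,6,7,8,9,10,11,12,13,14,15,16,17,18,19,20,21,22,23,24,25,26,27,28,29,30,31}
step 7: u <- ((8 * lane) + u)        {0,1,2,3,4,5,6,7,8,9,10,11,12,13,14,15,16,17,18,19,20,21,22,23,24,25,26,27,28,29,30,31}
step 8: u <- ((s + u) * (u + s))     {0,1,2,3,4,5,6,7,8,9,10,11,12,13,14,15,16,17,18,19,20,21,22,23,24,25,26,27,28,29,30,31}

Answer: 9 steps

u: 81,1,81,289,729,1225,2601,2809,3969,5041,6561,7921,9801,11449,13689,15625,18225,20449,23409,25921,29241,32041,35721,38809,42849,46225,50625,54289,59049,63001,68121,72361
s: -9,-8,-7,-6,-5,-4,3,-2,-1,0,1,2,3,4,5,6,7,8,9,10,11,12,13,14,15,16,17,18,19,20,21,22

steps = 9; useful = 193; efficiency = 193/288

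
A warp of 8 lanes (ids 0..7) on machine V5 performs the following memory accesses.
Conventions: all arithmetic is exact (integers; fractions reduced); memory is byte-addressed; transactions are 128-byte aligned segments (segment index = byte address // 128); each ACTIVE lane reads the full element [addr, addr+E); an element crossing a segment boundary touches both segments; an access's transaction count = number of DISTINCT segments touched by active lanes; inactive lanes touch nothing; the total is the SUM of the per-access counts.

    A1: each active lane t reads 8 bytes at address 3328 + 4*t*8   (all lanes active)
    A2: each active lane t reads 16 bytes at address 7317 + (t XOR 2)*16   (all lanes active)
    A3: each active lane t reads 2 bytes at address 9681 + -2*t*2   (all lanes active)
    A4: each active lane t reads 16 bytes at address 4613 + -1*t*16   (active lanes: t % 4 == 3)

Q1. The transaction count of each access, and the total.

A1: 2 transactions
A2: 2 transactions
A3: 1 transaction
A4: 1 transaction

Answer: 2,2,1,1; total 6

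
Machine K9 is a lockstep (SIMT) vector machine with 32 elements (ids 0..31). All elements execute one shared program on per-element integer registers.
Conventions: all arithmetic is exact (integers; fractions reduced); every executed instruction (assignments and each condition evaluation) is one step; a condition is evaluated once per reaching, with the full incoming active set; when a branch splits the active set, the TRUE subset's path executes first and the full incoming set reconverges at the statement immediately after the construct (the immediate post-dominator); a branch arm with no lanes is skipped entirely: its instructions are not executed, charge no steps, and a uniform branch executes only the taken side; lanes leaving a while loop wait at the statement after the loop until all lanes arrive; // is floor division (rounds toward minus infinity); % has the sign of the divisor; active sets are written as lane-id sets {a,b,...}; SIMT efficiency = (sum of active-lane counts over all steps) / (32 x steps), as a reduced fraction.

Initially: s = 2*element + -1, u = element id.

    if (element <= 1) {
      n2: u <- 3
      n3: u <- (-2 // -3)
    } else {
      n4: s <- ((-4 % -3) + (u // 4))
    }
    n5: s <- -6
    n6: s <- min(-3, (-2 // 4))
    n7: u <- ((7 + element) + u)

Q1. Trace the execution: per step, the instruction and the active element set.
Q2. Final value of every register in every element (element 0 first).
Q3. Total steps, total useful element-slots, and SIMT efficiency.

step 0: eval (element <= 1)          {0,1,2,3,4,5,6,7,8,9,10,11,12,13,14,15,16,17,18,19,20,21,22,23,24,25,26,27,28,29,30,31}
step 1: u <- 3                       {0,1}
step 2: u <- (-2 // -3)              {0,1}
step 3: s <- ((-4 % -3) + (u // 4))  {2,3,4,5,6,7,8,9,10,11,12,13,14,15,16,17,18,19,20,21,22,23,24,25,26,27,28,29,30,31}
step 4: s <- -6                      {0,1,2,3,4,5,6,7,8,9,10,11,12,13,14,15,16,17,18,19,20,21,22,23,24,25,26,27,28,29,30,31}
step 5: s <- min(-3, (-2 // 4))      {0,1,2,3,4,5,6,7,8,9,10,11,12,13,14,15,16,17,18,19,20,21,22,23,24,25,26,27,28,29,30,31}
step 6: u <- ((7 + element) + u)     {0,1,2,3,4,5,6,7,8,9,10,11,12,13,14,15,16,17,18,19,20,21,22,23,24,25,26,27,28,29,30,31}

Answer: 7 steps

s: -3,-3,-3,-3,-3,-3,-3,-3,-3,-3,-3,-3,-3,-3,-3,-3,-3,-3,-3,-3,-3,-3,-3,-3,-3,-3,-3,-3,-3,-3,-3,-3
u: 7,8,11,13,15,17,19,21,23,25,27,29,31,33,35,37,39,41,43,45,47,49,51,53,55,57,59,61,63,65,67,69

steps = 7; useful = 162; efficiency = 162/224 = 81/112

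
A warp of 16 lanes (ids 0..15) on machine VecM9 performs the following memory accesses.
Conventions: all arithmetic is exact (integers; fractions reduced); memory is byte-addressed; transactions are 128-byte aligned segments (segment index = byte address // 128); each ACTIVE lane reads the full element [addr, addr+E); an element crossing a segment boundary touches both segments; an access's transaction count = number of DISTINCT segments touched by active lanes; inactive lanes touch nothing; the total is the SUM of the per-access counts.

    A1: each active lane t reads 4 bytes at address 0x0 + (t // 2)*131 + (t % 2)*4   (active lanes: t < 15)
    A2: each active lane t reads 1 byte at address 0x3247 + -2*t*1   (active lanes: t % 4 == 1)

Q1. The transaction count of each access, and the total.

A1: 8 transactions
A2: 1 transaction

Answer: 8,1; total 9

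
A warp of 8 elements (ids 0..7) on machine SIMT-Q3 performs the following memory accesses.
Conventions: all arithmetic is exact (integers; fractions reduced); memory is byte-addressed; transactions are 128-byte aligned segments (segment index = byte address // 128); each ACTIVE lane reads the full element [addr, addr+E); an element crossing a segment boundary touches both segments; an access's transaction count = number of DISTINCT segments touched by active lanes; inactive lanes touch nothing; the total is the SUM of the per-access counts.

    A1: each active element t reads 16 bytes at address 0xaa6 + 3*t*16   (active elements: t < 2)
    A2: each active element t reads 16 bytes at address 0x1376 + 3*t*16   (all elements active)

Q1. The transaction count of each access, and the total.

A1: 1 transaction
A2: 4 transactions

Answer: 1,4; total 5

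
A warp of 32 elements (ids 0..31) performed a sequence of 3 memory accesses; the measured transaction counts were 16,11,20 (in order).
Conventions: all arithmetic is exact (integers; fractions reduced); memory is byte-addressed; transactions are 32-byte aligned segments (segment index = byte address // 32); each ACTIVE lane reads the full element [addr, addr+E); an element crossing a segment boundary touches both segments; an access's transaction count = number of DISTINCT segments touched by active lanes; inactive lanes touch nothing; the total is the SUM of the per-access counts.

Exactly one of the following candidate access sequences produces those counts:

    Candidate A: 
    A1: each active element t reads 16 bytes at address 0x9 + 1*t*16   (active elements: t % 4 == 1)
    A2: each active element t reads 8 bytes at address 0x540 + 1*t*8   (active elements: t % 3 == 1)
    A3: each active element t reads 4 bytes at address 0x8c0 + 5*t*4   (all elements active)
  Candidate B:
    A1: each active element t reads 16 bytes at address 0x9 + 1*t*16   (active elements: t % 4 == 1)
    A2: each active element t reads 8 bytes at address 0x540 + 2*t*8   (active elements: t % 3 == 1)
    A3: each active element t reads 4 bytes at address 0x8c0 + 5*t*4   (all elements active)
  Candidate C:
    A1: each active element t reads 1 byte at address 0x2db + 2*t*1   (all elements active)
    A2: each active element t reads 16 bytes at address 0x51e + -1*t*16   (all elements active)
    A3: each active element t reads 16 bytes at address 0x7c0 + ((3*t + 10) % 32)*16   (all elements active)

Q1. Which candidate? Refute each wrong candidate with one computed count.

A: A2 gives 8 transactions, not 11
C: A1 gives 3 transactions, not 16
B: all counts match (16,11,20)

Answer: B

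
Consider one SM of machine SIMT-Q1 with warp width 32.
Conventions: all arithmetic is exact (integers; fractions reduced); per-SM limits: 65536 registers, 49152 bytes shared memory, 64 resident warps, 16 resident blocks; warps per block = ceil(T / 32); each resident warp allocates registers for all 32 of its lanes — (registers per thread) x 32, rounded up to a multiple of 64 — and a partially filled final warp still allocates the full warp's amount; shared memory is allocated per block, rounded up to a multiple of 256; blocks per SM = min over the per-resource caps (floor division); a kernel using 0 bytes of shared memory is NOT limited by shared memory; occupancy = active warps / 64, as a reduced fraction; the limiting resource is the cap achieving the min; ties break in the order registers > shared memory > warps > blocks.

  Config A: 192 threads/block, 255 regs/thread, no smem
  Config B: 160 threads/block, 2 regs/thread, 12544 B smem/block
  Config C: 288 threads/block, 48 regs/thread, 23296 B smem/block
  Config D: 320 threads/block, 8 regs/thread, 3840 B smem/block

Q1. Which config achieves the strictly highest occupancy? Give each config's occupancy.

occupancies: A 3/32, B 15/64, C 9/32, D 15/16

Answer: D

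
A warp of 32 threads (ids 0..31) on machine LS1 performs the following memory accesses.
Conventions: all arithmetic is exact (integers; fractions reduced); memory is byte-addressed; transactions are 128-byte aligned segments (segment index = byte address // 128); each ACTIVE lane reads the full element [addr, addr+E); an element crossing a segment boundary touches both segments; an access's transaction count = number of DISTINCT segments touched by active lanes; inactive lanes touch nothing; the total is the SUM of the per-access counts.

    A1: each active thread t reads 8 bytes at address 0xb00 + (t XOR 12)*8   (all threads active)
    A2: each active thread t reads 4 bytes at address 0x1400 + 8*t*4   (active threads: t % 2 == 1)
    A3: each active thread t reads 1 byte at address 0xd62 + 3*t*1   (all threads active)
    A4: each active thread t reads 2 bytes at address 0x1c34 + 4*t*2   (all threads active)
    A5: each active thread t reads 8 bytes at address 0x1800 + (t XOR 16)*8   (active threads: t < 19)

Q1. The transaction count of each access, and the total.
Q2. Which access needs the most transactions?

A1: 2 transactions
A2: 8 transactions
A3: 2 transactions
A4: 3 transactions
A5: 2 transactions

Answer: 2,8,2,3,2; total 17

Answer: A2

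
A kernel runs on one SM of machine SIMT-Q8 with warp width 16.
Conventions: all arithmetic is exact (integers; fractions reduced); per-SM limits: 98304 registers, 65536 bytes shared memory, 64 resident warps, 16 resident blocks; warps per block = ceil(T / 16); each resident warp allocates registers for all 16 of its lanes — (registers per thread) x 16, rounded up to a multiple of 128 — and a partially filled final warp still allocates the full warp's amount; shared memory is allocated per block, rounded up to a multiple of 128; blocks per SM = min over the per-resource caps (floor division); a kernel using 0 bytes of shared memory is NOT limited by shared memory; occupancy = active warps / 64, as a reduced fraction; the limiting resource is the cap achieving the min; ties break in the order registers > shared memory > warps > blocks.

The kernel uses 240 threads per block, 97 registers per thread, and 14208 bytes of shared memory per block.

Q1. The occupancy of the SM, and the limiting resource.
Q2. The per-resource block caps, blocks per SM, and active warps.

Answer: occupancy 45/64, limited by registers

registers: 3 blocks
shared memory: 4 blocks
warps: 4 blocks
blocks: 16 blocks

Answer: 3 blocks, 45 active warps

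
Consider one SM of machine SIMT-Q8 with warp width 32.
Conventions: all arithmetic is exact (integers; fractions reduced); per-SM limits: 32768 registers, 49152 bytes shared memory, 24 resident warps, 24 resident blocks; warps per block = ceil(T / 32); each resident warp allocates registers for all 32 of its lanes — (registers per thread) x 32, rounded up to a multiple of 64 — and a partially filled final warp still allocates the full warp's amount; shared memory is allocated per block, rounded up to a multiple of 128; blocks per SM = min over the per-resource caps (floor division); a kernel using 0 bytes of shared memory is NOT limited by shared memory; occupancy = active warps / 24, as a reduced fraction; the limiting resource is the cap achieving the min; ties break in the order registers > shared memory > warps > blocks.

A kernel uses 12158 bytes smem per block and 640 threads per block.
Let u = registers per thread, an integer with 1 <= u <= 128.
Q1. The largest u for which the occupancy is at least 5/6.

Answer: u = 50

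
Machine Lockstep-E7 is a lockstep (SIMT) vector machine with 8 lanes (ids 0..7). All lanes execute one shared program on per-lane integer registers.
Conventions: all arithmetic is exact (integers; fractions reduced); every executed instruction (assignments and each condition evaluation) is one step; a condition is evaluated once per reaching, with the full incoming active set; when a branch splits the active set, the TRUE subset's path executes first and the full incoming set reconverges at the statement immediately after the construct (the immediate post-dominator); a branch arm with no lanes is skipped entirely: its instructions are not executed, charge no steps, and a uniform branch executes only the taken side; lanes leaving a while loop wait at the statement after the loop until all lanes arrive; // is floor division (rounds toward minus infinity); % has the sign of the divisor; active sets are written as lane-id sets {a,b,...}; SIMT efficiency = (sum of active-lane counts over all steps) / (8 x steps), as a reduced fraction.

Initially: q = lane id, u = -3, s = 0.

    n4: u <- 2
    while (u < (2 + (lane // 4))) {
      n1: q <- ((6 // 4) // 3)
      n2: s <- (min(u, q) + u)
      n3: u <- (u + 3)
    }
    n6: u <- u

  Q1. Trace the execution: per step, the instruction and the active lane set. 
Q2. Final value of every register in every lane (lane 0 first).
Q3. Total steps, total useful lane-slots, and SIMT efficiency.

step 0: u <- 2                       {0,1,2,3,4,5,6,7}
step 1: eval (u < (2 + (lane // 4))) {0,1,2,3,4,5,6,7}
step 2: q <- ((6 // 4) // 3)         {4,5,6,7}
step 3: s <- (min(u, q) + u)         {4,5,6,7}
step 4: u <- (u + 3)                 {4,5,6,7}
step 5: eval (u < (2 + (lane // 4))) {4,5,6,7}
step 6: u <- u                       {0,1,2,3,4,5,6,7}

Answer: 7 steps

q: 0,1,2,3,0,0,0,0
u: 2,2,2,2,5,5,5,5
s: 0,0,0,0,2,2,2,2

steps = 7; useful = 40; efficiency = 40/56 = 5/7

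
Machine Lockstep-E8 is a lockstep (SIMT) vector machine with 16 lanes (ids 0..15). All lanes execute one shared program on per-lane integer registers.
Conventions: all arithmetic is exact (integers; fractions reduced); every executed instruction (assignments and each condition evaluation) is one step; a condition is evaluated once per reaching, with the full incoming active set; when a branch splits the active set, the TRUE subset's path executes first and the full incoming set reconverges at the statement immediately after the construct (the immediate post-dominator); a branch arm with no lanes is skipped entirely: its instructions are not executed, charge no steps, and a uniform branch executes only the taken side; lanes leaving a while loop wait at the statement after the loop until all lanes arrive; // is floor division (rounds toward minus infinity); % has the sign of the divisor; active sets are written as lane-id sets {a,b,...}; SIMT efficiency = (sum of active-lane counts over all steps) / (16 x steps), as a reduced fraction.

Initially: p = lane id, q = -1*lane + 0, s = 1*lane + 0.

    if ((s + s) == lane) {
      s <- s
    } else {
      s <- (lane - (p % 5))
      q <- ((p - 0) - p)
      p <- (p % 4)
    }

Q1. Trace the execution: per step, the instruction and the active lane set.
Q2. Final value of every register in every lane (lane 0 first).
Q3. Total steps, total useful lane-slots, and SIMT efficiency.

step 0: eval ((s + s) == lane)       {0,1,2,3,4,5,6,7,8,9,10,11,12,13,14,15}
step 1: s <- s                       {0}
step 2: s <- (lane - (p % 5))        {1,2,3,4,5,6,7,8,9,10,11,12,13,14,15}
step 3: q <- ((p - 0) - p)           {1,2,3,4,5,6,7,8,9,10,11,12,13,14,15}
step 4: p <- (p % 4)                 {1,2,3,4,5,6,7,8,9,10,11,12,13,14,15}

Answer: 5 steps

p: 0,1,2,3,0,1,2,3,0,1,2,3,0,1,2,3
q: 0,0,0,0,0,0,0,0,0,0,0,0,0,0,0,0
s: 0,0,0,0,0,5,5,5,5,5,10,10,10,10,10,15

steps = 5; useful = 62; efficiency = 62/80 = 31/40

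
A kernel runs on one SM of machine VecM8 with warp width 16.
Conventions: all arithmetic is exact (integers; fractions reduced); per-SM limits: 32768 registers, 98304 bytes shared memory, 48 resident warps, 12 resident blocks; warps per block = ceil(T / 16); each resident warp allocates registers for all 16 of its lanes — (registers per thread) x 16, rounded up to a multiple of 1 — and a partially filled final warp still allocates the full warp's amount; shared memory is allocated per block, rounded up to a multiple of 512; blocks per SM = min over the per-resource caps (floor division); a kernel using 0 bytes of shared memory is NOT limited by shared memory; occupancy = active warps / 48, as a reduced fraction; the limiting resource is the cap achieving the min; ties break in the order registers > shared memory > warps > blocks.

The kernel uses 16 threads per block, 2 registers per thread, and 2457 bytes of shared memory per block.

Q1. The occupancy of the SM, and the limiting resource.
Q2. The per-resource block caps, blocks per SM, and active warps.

Answer: occupancy 1/4, limited by blocks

registers: 1024 blocks
shared memory: 38 blocks
warps: 48 blocks
blocks: 12 blocks

Answer: 12 blocks, 12 active warps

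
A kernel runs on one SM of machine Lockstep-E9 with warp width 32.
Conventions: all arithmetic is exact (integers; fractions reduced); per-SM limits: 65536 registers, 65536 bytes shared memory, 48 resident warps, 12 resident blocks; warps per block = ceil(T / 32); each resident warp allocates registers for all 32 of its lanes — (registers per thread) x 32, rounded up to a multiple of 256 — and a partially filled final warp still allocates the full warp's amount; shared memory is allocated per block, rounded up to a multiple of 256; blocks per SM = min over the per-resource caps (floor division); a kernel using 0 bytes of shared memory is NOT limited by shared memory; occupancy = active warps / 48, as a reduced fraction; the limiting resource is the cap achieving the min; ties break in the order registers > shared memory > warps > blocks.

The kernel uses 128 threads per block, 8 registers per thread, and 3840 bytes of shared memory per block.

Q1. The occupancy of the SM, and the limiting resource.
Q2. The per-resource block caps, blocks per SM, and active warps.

Answer: occupancy 1, limited by warps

registers: 64 blocks
shared memory: 17 blocks
warps: 12 blocks
blocks: 12 blocks

Answer: 12 blocks, 48 active warps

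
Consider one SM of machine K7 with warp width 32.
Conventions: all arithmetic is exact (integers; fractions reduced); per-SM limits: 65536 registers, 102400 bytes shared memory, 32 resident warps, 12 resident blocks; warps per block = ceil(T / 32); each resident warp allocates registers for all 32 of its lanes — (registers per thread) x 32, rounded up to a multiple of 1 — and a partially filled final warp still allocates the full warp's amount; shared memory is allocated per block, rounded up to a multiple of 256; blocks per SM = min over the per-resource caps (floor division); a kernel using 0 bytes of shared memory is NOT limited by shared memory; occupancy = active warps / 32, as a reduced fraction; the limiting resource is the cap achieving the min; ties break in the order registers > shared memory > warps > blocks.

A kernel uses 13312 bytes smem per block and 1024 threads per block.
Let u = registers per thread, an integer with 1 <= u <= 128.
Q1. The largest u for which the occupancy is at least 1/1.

Answer: u = 64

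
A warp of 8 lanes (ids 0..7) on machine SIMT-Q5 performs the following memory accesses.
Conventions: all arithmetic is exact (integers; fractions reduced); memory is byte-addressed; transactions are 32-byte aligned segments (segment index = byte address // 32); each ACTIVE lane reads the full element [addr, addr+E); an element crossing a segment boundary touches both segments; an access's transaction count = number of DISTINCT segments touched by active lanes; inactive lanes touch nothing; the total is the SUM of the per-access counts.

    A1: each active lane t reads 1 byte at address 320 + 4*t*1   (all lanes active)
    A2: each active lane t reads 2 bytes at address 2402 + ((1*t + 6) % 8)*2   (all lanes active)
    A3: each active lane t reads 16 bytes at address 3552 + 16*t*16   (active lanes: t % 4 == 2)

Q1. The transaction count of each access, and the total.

A1: 1 transaction
A2: 1 transaction
A3: 2 transactions

Answer: 1,1,2; total 4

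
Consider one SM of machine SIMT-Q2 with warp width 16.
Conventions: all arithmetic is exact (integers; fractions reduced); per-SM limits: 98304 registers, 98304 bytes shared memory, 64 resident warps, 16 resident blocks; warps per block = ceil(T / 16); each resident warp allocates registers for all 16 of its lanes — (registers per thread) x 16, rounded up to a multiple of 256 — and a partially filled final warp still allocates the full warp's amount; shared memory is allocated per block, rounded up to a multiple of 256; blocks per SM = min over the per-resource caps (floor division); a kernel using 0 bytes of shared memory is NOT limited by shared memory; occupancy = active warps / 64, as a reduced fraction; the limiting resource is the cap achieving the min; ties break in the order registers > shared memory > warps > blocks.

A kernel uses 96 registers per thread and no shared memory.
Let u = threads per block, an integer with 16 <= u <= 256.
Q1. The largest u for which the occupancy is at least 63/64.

Answer: u = 256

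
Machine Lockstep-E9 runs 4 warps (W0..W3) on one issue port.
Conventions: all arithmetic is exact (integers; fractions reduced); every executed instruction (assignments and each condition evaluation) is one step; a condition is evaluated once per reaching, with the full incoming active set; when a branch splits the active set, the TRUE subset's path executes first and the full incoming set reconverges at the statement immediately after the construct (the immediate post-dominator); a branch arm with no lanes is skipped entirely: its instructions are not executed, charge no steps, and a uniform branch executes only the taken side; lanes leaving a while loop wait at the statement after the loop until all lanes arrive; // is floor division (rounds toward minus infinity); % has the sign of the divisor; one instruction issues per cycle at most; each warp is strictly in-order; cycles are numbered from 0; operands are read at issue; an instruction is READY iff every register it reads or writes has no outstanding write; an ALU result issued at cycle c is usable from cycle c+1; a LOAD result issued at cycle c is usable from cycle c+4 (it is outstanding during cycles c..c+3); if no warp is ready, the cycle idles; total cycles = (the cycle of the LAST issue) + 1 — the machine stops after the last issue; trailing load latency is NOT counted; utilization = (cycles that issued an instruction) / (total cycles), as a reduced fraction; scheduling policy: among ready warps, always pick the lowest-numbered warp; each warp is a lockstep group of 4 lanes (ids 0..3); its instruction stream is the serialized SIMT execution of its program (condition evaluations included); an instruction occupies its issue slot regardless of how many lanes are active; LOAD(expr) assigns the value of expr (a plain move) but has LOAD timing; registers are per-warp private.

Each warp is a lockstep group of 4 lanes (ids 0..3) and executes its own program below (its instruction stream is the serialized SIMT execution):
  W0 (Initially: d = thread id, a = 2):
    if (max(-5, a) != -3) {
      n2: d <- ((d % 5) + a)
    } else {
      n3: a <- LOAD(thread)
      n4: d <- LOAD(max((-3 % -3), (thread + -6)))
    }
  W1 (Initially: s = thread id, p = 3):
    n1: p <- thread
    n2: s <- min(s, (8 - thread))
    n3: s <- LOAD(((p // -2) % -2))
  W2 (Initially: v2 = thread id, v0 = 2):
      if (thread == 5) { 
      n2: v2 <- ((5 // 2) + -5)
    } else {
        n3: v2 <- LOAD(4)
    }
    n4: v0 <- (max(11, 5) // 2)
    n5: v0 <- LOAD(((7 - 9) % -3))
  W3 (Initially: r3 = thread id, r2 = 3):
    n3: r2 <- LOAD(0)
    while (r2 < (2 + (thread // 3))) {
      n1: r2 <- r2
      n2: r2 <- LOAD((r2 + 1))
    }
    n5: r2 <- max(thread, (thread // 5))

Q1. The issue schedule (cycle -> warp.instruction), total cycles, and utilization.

cycle 0: W0.I0
cycle 1: W0.I1
cycle 2: W1.I0
cycle 3: W1.I1
cycle 4: W1.I2
cycle 5: W2.I0
cycle 6: W2.I1
cycle 7: W2.I2
cycle 8: W2.I3
cycle 9: W3.I0
cycle 10: idle
cycle 11: idle
cycle 12: idle
cycle 13: W3.I1
cycle 14: W3.I2
cycle 15: W3.I3
cycle 16: idle
cycle 17: idle
cycle 18: idle
cycle 19: W3.I4
cycle 20: W3.I5
cycle 21: W3.I6
cycle 22: idle
cycle 23: idle
cycle 24: idle
cycle 25: W3.I7
cycle 26: W3.I8
cycle 27: W3.I9
cycle 28: idle
cycle 29: idle
cycle 30: idle
cycle 31: W3.I10
cycle 32: W3.I11

Answer: 33 cycles, utilization 7/11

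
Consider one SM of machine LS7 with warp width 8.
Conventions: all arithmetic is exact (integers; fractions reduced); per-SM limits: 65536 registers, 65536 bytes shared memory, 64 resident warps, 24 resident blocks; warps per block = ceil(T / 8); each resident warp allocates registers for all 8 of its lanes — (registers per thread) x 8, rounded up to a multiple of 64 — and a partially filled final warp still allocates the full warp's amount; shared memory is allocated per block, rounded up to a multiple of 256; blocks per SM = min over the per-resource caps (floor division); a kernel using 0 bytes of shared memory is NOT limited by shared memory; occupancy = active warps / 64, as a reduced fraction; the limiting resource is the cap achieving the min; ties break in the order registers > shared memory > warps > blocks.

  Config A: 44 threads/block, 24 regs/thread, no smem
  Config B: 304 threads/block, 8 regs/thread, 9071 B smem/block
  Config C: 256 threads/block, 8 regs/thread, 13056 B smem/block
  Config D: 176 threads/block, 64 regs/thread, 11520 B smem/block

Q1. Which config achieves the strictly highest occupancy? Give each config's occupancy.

occupancies: A 15/16, B 19/32, C 1, D 11/16

Answer: C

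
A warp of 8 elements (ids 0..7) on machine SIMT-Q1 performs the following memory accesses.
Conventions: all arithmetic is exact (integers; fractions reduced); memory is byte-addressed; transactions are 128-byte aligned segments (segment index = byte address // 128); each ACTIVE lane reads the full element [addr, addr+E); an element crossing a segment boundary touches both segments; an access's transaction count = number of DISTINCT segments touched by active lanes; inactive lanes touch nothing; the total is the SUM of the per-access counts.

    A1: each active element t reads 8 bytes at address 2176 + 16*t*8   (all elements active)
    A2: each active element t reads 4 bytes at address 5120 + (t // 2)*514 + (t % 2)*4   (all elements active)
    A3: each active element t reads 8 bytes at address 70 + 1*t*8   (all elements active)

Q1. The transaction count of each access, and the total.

A1: 8 transactions
A2: 4 transactions
A3: 2 transactions

Answer: 8,4,2; total 14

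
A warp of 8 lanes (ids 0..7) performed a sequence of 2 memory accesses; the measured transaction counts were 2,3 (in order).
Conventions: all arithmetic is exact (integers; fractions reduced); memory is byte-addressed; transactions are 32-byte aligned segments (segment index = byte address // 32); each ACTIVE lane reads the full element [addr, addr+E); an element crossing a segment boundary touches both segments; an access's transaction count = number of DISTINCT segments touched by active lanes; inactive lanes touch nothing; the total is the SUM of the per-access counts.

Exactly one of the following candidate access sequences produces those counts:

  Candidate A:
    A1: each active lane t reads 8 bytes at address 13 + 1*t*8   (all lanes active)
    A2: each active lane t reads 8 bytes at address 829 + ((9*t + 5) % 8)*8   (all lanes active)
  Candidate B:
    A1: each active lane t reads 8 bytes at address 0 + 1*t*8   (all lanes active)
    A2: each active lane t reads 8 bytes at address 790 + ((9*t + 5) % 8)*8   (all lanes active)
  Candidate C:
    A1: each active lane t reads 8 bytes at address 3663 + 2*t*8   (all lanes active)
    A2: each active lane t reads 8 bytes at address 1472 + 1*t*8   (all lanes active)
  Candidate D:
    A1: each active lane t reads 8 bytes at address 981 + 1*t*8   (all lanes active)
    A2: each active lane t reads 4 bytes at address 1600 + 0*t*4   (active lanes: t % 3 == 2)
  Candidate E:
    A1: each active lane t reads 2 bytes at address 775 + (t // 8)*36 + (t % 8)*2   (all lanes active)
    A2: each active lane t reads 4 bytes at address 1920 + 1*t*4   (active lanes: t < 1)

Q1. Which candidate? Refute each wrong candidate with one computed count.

A: A1 gives 3 transactions, not 2
C: A1 gives 5 transactions, not 2
D: A1 gives 3 transactions, not 2
E: A1 gives 1 transaction, not 2
B: all counts match (2,3)

Answer: B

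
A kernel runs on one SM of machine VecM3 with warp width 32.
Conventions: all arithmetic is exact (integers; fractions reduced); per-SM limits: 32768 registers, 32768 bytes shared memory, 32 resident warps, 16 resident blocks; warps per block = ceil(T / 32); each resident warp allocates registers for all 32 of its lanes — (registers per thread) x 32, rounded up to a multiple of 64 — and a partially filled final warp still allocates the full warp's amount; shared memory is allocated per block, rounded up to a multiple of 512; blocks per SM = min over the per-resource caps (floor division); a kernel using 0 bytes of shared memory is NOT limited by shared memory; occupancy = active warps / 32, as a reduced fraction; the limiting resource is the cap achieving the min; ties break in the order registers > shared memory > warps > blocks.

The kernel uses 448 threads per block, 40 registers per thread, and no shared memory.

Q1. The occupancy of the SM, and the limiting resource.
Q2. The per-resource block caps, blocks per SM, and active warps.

Answer: occupancy 7/16, limited by registers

registers: 1 block
shared memory: no limit (kernel uses none)
warps: 2 blocks
blocks: 16 blocks

Answer: 1 block, 14 active warps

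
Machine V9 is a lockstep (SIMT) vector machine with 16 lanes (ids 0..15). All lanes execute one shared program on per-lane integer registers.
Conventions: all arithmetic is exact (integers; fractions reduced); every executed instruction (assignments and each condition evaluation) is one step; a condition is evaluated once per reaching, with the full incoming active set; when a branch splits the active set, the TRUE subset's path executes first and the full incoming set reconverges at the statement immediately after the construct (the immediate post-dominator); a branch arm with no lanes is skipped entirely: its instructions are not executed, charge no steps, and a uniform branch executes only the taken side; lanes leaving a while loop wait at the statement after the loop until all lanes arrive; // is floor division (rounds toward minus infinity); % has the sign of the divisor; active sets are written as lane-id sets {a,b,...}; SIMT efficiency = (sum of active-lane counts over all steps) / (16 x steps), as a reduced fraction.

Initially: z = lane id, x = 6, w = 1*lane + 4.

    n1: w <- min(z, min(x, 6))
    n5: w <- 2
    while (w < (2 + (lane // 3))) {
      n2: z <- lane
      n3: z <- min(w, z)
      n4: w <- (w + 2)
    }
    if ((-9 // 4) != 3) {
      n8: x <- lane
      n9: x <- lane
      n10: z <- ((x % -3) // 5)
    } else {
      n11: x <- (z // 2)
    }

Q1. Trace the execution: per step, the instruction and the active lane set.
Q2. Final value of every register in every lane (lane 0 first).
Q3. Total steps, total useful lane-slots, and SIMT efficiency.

step 0: w <- min(z, min(x, 6))       {0,1,2,3,4,5,6,7,8,9,10,11,12,13,14,15}
step 1: w <- 2                       {0,1,2,3,4,5,6,7,8,9,10,11,12,13,14,15}
step 2: eval (w < (2 + (lane // 3))) {0,1,2,3,4,5,6,7,8,9,10,11,12,13,14,15}
step 3: z <- lane                    {3,4,5,6,7,8,9,10,11,12,13,14,15}
step 4: z <- min(w, z)               {3,4,5,6,7,8,9,10,11,12,13,14,15}
step 5: w <- (w + 2)                 {3,4,5,6,7,8,9,10,11,12,13,14,15}
step 6: eval (w < (2 + (lane // 3))) {3,4,5,6,7,8,9,10,11,12,13,14,15}
step 7: z <- lane                    {9,10,11,12,13,14,15}
step 8: z <- min(w, z)               {9,10,11,12,13,14,15}
step 9: w <- (w + 2)                 {9,10,11,12,13,14,15}
step 10: eval (w < (2 + (lane // 3))) {9,10,11,12,13,14,15}
step 11: z <- lane                    {15}
step 12: z <- min(w, z)               {15}
step 13: w <- (w + 2)                 {15}
step 14: eval (w < (2 + (lane // 3))) {15}
step 15: eval ((-9 // 4) != 3)        {0,1,2,3,4,5,6,7,8,9,10,11,12,13,14,15}
step 16: x <- lane                    {0,1,2,3,4,5,6,7,8,9,10,11,12,13,14,15}
step 17: x <- lane                    {0,1,2,3,4,5,6,7,8,9,10,11,12,13,14,15}
step 18: z <- ((x % -3) // 5)         {0,1,2,3,4,5,6,7,8,9,10,11,12,13,14,15}

Answer: 19 steps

z: 0,-1,-1,0,-1,-1,0,-1,-1,0,-1,-1,0,-1,-1,0
x: 0,1,2,3,4,5,6,7,8,9,10,11,12,13,14,15
w: 2,2,2,4,4,4,4,4,4,6,6,6,6,6,6,8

steps = 19; useful = 196; efficiency = 196/304 = 49/76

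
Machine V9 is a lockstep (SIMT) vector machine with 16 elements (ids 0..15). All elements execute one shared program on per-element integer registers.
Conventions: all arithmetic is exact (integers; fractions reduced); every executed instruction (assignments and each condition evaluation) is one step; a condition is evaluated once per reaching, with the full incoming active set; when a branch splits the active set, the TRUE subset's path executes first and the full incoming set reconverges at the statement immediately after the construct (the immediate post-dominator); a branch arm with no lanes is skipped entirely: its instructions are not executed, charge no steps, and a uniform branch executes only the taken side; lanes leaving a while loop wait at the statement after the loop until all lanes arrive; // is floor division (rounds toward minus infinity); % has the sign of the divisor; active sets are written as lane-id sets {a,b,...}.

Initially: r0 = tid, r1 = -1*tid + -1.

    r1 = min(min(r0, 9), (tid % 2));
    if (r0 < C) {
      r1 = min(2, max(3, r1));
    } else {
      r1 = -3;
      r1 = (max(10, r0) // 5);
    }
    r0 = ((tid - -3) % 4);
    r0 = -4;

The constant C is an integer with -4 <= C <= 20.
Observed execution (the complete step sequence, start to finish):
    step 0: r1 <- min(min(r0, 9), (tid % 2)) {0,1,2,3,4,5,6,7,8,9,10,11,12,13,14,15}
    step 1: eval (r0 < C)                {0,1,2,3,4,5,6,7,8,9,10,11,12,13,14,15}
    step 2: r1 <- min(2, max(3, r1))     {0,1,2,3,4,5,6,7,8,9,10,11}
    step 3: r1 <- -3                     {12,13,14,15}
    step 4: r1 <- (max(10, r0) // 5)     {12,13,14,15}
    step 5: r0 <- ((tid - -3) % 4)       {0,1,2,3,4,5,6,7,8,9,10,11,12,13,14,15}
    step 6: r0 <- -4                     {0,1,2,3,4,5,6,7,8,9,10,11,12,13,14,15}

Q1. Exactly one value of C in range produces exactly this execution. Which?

Answer: C = 12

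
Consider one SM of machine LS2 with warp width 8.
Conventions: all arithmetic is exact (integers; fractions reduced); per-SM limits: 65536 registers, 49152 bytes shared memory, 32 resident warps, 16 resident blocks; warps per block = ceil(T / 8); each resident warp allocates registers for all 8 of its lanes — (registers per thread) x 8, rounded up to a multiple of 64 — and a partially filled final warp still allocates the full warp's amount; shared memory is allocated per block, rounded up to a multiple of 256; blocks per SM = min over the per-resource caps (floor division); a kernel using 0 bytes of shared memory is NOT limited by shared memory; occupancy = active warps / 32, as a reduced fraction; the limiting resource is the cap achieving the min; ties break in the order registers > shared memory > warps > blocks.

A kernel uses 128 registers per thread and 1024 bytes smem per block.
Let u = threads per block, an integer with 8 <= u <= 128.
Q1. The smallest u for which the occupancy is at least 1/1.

Answer: u = 9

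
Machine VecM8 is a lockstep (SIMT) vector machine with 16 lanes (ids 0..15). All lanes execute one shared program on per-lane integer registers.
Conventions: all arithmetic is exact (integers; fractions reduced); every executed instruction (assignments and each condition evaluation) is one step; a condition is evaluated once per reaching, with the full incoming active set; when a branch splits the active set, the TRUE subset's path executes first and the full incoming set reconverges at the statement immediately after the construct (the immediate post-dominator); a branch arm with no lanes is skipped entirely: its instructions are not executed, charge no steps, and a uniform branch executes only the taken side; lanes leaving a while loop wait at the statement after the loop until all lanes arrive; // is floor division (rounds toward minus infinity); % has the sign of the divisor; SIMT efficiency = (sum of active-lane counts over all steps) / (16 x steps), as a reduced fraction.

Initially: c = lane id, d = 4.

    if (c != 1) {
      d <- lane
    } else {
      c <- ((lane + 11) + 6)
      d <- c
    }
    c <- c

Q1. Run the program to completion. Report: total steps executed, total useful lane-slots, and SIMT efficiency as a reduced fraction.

Answer: 5 steps, 49 useful, 49/80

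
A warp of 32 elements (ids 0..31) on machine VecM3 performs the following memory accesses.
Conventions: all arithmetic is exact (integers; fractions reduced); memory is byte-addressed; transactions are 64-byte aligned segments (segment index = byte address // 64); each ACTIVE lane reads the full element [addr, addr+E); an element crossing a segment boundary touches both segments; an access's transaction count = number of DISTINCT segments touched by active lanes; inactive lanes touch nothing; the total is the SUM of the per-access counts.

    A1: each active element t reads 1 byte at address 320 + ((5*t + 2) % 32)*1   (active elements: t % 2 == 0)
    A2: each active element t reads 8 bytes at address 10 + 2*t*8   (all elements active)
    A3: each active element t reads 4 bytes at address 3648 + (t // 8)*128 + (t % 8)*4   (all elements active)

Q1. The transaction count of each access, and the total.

A1: 1 transaction
A2: 9 transactions
A3: 4 transactions

Answer: 1,9,4; total 14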